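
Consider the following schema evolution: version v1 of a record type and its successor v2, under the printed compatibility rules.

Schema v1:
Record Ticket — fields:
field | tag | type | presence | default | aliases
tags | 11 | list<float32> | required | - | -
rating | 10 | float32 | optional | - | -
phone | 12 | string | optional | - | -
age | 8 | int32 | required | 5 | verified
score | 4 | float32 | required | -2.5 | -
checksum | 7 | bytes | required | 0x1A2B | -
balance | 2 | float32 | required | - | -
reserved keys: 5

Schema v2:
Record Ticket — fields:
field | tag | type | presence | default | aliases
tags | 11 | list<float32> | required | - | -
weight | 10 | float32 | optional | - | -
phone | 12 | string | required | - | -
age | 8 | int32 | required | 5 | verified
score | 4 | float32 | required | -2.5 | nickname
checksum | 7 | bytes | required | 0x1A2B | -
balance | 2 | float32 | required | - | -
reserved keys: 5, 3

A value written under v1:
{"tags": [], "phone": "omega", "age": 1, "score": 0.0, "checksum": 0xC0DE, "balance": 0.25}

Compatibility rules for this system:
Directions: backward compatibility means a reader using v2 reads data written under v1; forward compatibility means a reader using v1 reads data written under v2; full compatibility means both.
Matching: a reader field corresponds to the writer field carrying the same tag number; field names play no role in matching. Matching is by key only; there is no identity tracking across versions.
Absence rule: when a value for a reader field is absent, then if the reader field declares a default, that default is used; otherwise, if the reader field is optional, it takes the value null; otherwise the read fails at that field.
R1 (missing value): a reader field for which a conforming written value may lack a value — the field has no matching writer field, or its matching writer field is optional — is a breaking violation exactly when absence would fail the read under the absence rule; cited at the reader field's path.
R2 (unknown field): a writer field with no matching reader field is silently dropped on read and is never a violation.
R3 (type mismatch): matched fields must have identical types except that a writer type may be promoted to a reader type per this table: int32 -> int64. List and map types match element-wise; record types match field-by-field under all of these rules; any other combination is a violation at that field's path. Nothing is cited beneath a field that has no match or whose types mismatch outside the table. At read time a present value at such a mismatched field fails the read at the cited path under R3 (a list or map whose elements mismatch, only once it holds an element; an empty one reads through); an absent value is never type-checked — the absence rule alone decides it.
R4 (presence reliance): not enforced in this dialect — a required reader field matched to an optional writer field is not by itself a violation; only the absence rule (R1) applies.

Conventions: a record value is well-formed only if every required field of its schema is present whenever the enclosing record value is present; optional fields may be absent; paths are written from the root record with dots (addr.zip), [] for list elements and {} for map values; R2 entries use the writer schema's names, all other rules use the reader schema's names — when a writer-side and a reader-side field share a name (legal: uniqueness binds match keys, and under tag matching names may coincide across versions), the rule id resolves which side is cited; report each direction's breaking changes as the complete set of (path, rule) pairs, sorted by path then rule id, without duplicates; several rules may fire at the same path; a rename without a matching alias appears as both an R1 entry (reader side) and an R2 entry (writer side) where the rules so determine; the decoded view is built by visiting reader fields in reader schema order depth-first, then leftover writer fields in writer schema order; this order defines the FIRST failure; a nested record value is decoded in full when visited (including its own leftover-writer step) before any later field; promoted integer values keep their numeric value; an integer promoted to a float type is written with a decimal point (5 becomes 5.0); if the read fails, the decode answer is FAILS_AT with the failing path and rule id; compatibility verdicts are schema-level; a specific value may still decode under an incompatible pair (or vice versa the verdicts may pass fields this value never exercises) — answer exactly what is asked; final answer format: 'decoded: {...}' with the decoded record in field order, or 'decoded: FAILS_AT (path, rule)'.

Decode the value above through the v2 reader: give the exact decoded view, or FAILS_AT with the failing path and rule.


decoded: {"tags": [], "weight": null, "phone": "omega", "age": 1, "score": 0.0, "checksum": 0xC0DE, "balance": 0.25}

each type pair in Ticket: writer, then reader
decoding the Ticket value with the v2 reader:
  tags := []
  weight := null (not supplied -> null)
  phone := "omega"
  age := 1
  score := 0.0
  checksum := 0xC0DE
  balance := 0.25
  => decoded: {"tags": [], "weight": null, "phone": "omega", "age": 1, "score": 0.0, "checksum": 0xC0DE, "balance": 0.25}
the rest of the Ticket diff is inert for this question:
  field phone in record Ticket: optional changed to required -> matters for Ticket compatibility verdicts, not for this value's decode


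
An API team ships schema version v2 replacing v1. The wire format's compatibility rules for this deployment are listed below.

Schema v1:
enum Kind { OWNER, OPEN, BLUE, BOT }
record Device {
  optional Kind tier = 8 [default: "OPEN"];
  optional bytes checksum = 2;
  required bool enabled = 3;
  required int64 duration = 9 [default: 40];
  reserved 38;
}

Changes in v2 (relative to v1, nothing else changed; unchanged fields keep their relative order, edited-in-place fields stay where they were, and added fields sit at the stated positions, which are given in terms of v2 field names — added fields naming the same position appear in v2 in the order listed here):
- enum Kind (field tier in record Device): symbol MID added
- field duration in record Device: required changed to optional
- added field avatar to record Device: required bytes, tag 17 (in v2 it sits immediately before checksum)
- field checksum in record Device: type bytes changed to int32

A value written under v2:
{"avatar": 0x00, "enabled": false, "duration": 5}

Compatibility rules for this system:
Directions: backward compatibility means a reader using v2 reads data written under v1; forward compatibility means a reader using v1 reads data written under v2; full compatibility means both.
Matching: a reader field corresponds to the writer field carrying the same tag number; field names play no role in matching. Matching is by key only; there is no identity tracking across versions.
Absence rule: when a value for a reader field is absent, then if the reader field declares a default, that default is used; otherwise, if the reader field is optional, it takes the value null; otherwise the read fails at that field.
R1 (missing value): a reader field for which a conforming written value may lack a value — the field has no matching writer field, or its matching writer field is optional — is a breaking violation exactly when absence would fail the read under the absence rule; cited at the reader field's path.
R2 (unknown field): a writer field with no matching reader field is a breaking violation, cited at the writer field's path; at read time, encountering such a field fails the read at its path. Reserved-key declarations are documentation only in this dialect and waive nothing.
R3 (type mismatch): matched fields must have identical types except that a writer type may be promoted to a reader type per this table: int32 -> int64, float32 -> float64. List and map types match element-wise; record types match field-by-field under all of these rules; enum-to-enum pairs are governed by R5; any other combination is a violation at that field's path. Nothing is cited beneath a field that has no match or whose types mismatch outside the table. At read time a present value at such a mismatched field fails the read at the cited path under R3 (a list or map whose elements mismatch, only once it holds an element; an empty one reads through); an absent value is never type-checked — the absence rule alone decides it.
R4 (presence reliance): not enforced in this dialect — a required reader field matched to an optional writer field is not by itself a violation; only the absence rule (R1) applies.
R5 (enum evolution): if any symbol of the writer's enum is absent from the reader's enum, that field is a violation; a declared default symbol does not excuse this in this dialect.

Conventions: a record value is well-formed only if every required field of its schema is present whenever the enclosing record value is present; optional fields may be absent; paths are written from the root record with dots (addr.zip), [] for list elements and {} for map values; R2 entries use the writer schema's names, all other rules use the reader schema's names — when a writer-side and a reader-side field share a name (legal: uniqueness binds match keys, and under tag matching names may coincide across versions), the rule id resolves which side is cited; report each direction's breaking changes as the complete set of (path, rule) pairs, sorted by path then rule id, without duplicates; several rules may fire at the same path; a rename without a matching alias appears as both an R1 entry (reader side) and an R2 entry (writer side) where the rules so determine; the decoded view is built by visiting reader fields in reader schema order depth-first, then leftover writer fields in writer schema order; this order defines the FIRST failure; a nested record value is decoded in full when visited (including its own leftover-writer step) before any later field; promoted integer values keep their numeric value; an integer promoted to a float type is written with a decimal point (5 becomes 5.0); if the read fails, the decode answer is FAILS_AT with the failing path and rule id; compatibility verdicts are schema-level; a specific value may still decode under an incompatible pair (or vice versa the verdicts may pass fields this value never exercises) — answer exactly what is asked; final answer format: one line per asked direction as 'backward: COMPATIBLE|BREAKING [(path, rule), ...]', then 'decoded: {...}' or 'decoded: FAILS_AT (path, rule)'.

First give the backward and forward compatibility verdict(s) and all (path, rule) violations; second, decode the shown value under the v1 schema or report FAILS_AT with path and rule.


each type pair in Device: writer, then reader
checking backward for Device: reader v2 against writer v1:
  tier <- tier (Kind -> Kind, writer optional)
  no writer field matches reader avatar
  checksum <- checksum (bytes -> int32, writer optional)
  enabled <- enabled (bool -> bool, writer required)
  duration <- duration (int64 -> int64, writer required)
  rule R1 violated at avatar
  rule R3 violated at checksum
  => 2 violation(s): backward is BREAKING for Device
checking forward for Device: reader v1 against writer v2:
  tier <- tier (Kind -> Kind, writer optional)
  checksum <- checksum (int32 -> bytes, writer optional)
  enabled <- enabled (bool -> bool, writer required)
  duration <- duration (int64 -> int64, writer optional)
  avatar (writer side), unknown to reader
  rule R2 violated at avatar
  rule R3 violated at checksum
  rule R5 violated at tier
  => 3 violation(s): forward is BREAKING for Device
decoding the Device value with the v1 reader:
  tier := "OPEN" (no value, default fills)
  checksum := null (not supplied -> null)
  enabled := false
  duration := 5
  read fails at avatar under R2 (unknown field)
  => FAILS_AT (avatar, R2)

backward: BREAKING [(avatar, R1), (checksum, R3)]; forward: BREAKING [(avatar, R2), (checksum, R3), (tier, R5)]; decoded: FAILS_AT (avatar, R2)


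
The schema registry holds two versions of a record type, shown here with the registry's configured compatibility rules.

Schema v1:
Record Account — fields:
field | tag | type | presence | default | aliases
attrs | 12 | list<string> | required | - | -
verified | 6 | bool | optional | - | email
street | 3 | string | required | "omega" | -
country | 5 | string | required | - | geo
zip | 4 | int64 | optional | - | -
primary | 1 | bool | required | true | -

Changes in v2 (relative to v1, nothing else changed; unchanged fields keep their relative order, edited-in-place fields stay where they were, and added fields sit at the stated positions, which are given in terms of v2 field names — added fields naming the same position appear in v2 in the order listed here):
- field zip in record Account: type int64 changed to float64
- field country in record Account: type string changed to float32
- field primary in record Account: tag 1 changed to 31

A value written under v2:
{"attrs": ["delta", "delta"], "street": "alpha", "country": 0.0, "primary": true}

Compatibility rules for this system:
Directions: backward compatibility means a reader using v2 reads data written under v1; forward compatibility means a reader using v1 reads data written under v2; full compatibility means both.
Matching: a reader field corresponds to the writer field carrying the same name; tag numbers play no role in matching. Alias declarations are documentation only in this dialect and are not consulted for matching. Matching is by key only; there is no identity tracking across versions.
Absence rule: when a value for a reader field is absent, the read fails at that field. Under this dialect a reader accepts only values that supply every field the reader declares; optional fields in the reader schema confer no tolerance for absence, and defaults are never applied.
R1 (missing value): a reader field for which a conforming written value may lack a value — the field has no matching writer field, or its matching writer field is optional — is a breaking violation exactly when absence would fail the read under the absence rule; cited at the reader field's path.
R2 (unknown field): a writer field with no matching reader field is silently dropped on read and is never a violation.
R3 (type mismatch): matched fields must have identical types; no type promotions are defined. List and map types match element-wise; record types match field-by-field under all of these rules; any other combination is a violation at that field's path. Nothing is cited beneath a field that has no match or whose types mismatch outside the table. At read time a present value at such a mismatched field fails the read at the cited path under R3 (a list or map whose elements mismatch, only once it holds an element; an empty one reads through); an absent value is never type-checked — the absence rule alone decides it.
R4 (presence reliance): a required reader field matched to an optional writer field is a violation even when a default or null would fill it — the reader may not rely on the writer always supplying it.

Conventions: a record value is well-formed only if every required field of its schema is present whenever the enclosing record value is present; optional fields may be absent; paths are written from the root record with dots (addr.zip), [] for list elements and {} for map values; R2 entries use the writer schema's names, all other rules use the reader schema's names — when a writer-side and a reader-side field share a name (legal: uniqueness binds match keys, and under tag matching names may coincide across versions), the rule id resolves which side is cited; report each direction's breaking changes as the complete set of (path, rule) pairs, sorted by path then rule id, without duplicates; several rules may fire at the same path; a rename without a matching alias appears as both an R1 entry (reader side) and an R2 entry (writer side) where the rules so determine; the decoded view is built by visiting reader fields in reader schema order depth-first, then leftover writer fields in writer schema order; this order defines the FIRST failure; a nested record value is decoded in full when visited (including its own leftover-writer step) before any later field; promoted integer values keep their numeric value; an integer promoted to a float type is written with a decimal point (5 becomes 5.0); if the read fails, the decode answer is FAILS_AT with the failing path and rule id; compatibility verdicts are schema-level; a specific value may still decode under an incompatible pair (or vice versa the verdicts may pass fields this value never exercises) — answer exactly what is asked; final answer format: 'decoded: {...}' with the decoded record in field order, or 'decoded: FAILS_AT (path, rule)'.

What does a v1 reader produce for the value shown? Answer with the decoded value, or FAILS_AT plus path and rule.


the writer's type comes first in each Account pair
decode (reader v1):
  attrs := ["delta", "delta"]
  read fails at verified under R1 (no fill)
  => FAILS_AT (verified, R1)
the other Account changes do not affect what is asked:
  field zip in record Account: type int64 changed to float64 -> affects the rule determinations only; this particular Account value decodes identically
  field country in record Account: type string changed to float32 -> affects the rule determinations only; this particular Account value decodes identically
  field primary in record Account: tag 1 changed to 31 -> fires no rule on Account under this dialect and leaves the result unchanged

decoded: FAILS_AT (verified, R1)


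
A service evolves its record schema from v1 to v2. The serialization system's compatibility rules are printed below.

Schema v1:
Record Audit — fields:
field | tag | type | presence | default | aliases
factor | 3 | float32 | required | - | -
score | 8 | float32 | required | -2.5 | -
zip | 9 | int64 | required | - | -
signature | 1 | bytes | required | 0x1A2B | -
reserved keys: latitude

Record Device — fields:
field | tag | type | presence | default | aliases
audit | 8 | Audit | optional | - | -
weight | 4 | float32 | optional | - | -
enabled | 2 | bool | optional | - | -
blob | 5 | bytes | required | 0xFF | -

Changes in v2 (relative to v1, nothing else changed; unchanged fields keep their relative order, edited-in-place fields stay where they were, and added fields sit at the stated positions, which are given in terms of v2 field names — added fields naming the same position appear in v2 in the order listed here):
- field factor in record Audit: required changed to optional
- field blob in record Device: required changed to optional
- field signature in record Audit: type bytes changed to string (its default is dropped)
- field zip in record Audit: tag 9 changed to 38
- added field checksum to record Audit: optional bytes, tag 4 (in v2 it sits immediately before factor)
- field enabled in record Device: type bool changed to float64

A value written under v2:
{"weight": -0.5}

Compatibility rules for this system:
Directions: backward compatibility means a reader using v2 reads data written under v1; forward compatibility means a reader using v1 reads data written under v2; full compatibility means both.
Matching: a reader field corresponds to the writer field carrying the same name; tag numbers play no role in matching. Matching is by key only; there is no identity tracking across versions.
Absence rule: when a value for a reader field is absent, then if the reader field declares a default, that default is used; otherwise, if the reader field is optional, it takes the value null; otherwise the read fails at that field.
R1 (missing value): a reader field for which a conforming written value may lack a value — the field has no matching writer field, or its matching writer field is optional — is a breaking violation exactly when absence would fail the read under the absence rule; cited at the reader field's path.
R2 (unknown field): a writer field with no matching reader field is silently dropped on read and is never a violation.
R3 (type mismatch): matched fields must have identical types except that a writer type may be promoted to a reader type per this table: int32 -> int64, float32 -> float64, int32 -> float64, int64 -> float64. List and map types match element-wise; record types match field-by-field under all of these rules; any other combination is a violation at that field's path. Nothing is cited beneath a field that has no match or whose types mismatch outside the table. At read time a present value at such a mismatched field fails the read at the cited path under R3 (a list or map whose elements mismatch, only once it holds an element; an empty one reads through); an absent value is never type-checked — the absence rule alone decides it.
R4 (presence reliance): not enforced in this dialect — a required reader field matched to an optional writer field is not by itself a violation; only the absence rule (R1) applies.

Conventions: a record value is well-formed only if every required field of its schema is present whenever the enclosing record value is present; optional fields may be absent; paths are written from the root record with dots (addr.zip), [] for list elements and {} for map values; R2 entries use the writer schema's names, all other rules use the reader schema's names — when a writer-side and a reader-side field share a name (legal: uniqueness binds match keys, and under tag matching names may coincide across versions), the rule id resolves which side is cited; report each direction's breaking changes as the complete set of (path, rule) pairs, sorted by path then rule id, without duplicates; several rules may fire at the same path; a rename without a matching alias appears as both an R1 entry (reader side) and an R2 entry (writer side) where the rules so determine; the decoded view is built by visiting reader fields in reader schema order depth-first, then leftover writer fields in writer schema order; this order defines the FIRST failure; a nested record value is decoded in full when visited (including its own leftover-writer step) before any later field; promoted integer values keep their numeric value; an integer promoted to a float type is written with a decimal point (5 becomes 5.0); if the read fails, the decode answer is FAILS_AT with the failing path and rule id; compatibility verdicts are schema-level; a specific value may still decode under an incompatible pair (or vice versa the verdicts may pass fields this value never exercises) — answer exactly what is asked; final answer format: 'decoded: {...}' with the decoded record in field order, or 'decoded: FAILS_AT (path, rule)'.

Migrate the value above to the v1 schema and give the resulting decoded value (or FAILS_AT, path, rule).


arrows below run writer -> reader for Device
decoding the Device value with the v1 reader:
  audit := null (not supplied -> null)
  weight := -0.5
  enabled := null (not supplied -> null)
  blob := 0xFF (no value, default fills)
  => decoded: {"audit": null, "weight": -0.5, "enabled": null, "blob": 0xFF}
diffs on Device not affecting the asked answer:
  field factor in record Audit: required changed to optional -> affects the rule determinations only; this particular Device value decodes identically
  field blob in record Device: required changed to optional -> inert under this dialect — no rule fires on Device and the result does not move
  field signature in record Audit: type bytes changed to string (its default is dropped) -> affects the rule determinations only; this particular Device value decodes identically
  field zip in record Audit: tag 9 changed to 38 -> inert under this dialect — no rule fires on Device and the result does not move
  added field checksum to record Audit: optional bytes, tag 4 (in v2 it sits immediately before factor) -> inert under this dialect — no rule fires on Device and the result does not move
  field enabled in record Device: type bool changed to float64 -> affects the rule determinations only; this particular Device value decodes identically

decoded: {"audit": null, "weight": -0.5, "enabled": null, "blob": 0xFF}


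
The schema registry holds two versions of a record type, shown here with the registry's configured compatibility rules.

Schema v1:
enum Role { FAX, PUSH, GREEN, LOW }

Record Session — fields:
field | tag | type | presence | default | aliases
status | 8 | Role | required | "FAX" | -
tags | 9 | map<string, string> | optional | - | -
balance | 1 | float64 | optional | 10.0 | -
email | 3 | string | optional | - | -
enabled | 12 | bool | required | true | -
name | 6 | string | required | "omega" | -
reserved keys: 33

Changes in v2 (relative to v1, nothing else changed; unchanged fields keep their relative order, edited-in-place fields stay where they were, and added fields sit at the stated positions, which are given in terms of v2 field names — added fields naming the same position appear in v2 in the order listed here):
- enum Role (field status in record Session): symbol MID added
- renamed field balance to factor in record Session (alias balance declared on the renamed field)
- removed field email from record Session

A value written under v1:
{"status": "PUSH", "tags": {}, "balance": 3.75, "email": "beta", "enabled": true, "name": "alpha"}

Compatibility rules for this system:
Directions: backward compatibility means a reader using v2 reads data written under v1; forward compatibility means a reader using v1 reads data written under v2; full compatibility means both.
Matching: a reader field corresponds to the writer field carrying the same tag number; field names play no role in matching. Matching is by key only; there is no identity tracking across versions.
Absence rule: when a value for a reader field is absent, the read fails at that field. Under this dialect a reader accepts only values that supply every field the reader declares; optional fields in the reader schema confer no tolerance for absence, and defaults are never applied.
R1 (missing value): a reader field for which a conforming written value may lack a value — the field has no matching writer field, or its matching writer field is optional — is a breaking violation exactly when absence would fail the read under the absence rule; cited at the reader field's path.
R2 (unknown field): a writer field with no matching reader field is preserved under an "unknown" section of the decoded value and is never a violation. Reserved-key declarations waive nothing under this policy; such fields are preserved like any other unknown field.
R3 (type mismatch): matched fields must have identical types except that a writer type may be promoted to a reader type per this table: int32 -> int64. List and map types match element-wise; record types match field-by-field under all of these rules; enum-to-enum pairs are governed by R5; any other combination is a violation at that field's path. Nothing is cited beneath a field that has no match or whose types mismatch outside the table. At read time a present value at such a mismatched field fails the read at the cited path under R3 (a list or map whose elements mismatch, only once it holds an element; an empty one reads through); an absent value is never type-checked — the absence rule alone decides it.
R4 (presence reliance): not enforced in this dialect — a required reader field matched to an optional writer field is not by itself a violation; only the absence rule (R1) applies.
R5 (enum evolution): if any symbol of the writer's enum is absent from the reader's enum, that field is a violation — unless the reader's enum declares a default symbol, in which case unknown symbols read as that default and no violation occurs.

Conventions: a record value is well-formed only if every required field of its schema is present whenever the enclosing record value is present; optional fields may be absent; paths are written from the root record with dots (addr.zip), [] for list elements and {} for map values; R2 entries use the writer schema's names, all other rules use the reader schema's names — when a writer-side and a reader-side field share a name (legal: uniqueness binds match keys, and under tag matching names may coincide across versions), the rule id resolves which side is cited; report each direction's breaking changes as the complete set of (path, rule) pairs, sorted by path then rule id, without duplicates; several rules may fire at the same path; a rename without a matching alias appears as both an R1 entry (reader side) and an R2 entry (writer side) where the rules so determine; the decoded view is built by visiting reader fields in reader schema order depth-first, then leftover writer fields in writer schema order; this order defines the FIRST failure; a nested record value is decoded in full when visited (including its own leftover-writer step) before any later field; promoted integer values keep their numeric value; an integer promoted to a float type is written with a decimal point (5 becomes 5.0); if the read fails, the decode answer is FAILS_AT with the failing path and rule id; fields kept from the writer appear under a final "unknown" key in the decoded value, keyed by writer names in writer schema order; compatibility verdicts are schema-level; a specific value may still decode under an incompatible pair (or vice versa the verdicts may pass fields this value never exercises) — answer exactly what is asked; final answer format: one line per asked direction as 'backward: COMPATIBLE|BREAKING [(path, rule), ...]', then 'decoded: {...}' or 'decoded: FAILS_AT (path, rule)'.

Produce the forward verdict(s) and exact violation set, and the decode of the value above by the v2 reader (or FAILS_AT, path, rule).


in Session below, arrows point writer -> reader
forward analysis of Session with v1 as reader and v2 as writer:
  writer required, Role -> Role: reader status maps from writer status
  writer optional, map<string, string> -> map<string, string>: reader tags maps from writer tags
  writer optional, float64 -> float64: reader balance maps from writer factor
  no writer field matches reader email
  writer required, bool -> bool: reader enabled maps from writer enabled
  writer required, string -> string: reader name maps from writer name
  R1 fires at balance
  R1 fires at email
  R5 fires at status
  R1 fires at tags
  forward on Session therefore BREAKING (4)
decode (reader v2):
  status := "PUSH"
  tags := {}
  factor := 3.75 (from writer balance)
  enabled := true
  name := "alpha"
  writer email: kept under "unknown"
  => decoded: {"status": "PUSH", "tags": {}, "factor": 3.75, "enabled": true, "name": "alpha", "unknown": {"email": "beta"}}

forward: BREAKING [(balance, R1), (email, R1), (status, R5), (tags, R1)]; decoded: {"status": "PUSH", "tags": {}, "factor": 3.75, "enabled": true, "name": "alpha", "unknown": {"email": "beta"}}


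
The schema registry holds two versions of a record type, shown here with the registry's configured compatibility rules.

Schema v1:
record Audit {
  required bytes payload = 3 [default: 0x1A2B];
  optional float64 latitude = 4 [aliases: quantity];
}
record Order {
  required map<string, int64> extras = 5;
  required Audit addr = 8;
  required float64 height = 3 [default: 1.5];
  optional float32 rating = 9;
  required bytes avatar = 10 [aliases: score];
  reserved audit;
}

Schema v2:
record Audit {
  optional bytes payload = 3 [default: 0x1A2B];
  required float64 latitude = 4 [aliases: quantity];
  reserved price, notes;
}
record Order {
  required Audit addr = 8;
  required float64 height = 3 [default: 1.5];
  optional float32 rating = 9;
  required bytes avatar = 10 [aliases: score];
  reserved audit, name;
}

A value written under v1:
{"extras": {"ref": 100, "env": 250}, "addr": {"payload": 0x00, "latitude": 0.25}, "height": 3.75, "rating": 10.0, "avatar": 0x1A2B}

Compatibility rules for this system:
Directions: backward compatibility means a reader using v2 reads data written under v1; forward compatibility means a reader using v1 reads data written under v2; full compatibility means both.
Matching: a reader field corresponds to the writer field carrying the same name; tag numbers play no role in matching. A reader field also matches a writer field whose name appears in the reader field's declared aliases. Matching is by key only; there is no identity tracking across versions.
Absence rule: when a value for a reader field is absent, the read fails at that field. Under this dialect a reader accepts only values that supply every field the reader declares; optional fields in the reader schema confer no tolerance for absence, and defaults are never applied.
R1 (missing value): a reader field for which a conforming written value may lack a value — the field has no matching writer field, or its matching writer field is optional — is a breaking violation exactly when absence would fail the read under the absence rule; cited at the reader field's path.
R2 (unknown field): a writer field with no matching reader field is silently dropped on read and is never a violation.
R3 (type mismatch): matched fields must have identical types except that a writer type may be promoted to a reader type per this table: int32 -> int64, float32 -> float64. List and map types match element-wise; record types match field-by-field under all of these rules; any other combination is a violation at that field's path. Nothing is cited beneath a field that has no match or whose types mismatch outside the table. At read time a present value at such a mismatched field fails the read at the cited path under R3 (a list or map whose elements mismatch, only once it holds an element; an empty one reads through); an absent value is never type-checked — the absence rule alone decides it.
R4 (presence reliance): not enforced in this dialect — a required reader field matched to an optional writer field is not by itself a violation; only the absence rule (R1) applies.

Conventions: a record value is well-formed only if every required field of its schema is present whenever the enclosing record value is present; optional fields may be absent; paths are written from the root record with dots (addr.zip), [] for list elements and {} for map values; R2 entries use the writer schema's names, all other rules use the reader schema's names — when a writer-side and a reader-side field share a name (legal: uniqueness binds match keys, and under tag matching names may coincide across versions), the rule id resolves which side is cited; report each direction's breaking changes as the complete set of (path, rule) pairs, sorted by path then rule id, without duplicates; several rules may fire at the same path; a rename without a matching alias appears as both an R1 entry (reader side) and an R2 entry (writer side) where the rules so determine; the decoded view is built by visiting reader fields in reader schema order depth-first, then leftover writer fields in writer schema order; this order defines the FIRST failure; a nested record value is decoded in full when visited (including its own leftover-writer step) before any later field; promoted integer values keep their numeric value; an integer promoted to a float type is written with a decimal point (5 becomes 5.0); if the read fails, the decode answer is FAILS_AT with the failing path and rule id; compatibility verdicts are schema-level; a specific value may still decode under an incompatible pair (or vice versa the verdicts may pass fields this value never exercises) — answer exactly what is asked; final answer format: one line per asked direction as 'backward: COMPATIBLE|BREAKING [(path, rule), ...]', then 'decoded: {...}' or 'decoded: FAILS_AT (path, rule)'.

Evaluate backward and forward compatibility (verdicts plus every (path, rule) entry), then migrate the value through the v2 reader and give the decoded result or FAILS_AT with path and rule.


the writer's type comes first in each Order pair
backward on Order — v2 reading data written by v1:
  addr: paired with writer addr (Audit -> Audit; writer required)
  height: paired with writer height (float64 -> float64; writer required)
  rating: paired with writer rating (float32 -> float32; writer optional)
  avatar: paired with writer avatar (bytes -> bytes; writer required)
  writer field extras has no reader counterpart
  addr.payload: paired with writer addr.payload (bytes -> bytes; writer required)
  addr.latitude: paired with writer addr.latitude (float64 -> float64; writer optional)
  breaking: (addr.latitude, R1)
  breaking: (rating, R1)
  => backward: BREAKING (2)
forward on Order — v1 reading data written by v2:
  extras: no writer-side match
  addr: paired with writer addr (Audit -> Audit; writer required)
  height: paired with writer height (float64 -> float64; writer required)
  rating: paired with writer rating (float32 -> float32; writer optional)
  avatar: paired with writer avatar (bytes -> bytes; writer required)
  addr.payload: paired with writer addr.payload (bytes -> bytes; writer optional)
  addr.latitude: paired with writer addr.latitude (float64 -> float64; writer required)
  breaking: (addr.payload, R1)
  breaking: (extras, R1)
  breaking: (rating, R1)
  => forward: BREAKING (3)
migrating the Order value to v2:
  addr.payload := 0x00
  addr.latitude := 0.25
  height := 3.75
  rating := 10.0
  avatar := 0x1A2B
  writer extras: unmatched, discarded
  => decoded: {"addr": {"payload": 0x00, "latitude": 0.25}, "height": 3.75, "rating": 10.0, "avatar": 0x1A2B}

backward: BREAKING [(addr.latitude, R1), (rating, R1)]; forward: BREAKING [(addr.payload, R1), (extras, R1), (rating, R1)]; decoded: {"addr": {"payload": 0x00, "latitude": 0.25}, "height": 3.75, "rating": 10.0, "avatar": 0x1A2B}


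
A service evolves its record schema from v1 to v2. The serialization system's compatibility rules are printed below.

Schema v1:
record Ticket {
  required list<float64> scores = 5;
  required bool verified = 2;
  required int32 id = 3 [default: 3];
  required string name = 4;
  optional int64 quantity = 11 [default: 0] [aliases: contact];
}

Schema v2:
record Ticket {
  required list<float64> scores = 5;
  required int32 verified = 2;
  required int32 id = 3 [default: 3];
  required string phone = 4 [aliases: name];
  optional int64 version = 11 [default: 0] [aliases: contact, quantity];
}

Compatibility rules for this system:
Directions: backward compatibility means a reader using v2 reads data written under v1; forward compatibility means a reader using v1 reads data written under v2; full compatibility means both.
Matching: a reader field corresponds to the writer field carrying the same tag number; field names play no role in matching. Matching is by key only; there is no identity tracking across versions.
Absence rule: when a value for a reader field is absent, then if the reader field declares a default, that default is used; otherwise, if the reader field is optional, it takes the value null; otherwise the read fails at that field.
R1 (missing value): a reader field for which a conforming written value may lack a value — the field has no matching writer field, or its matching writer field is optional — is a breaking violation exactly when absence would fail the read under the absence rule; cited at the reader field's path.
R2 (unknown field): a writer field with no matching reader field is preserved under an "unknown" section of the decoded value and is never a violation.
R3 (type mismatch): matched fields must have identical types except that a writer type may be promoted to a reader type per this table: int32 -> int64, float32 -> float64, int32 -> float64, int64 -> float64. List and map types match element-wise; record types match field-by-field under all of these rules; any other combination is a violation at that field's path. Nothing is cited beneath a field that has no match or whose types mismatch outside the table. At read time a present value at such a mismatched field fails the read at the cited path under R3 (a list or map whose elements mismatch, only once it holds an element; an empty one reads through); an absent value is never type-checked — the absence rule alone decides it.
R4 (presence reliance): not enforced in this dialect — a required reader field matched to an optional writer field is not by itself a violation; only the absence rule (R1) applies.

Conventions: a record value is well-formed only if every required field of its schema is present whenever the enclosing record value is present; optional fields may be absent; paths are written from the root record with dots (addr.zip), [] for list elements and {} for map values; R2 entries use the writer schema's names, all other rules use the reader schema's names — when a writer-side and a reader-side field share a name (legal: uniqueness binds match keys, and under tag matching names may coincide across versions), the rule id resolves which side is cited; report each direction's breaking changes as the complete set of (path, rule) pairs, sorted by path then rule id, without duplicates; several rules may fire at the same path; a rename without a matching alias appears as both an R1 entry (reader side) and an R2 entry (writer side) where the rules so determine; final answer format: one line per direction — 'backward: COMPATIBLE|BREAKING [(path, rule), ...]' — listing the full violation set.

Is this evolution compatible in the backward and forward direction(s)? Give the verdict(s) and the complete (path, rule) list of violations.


backward: BREAKING [(verified, R3)]; forward: BREAKING [(verified, R3)]

in Ticket below, arrows point writer -> reader
backward pass over Ticket, reader schema v2, writer schema v1:
  list<float64> -> list<float64>, writer required: scores aligns to scores
  bool -> int32, writer required: verified aligns to verified
  int32 -> int32, writer required: id aligns to id
  string -> string, writer required: phone aligns to name
  int64 -> int64, writer optional: version aligns to quantity
  breaking: (verified, R3)
  backward on Ticket therefore BREAKING (1)
forward pass over Ticket, reader schema v1, writer schema v2:
  list<float64> -> list<float64>, writer required: scores aligns to scores
  int32 -> bool, writer required: verified aligns to verified
  int32 -> int32, writer required: id aligns to id
  string -> string, writer required: name aligns to phone
  int64 -> int64, writer optional: quantity aligns to version
  breaking: (verified, R3)
  forward on Ticket therefore BREAKING (1)
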